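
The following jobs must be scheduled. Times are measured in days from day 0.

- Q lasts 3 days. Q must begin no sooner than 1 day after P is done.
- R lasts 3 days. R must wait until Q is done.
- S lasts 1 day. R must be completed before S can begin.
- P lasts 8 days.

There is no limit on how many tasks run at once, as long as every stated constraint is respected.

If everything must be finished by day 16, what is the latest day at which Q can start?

S must finish by day 16; it takes 1 day, so it must start by 16 − 1 = day 15.
R feeds into S (must start by day 15); so R must finish by day 15 and therefore start by day 12.
Q must finish before R (must start by day 12). With a 3-day duration, Q must start by 12 − 3 = day 9.

9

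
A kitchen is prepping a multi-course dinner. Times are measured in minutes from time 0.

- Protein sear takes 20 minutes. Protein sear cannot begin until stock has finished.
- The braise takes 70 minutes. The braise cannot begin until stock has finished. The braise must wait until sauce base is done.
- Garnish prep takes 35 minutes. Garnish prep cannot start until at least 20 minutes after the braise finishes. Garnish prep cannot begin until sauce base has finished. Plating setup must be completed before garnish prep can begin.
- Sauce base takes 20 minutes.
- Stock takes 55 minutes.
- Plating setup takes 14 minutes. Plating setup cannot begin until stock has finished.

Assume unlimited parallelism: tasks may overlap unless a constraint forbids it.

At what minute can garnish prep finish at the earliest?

Nothing blocks sauce base, so it runs from minute 0 to minute 20.
Stock has no prerequisites, so it starts at minute 0 and finishes at minute 55.
Plating setup waits on stock (finishes minute 55), so it starts at minute 55 and finishes at 55 + 14 = minute 69.
The braise needs all of stock (finishes minute 55); sauce base (finishes minute 20). That puts its earliest start at minute 55; it finishes at 55 + 70 = minute 125.
Garnish prep cannot start until the braise (finishes minute 125, plus 20-minute gap → minute 145); sauce base (finishes minute 20); plating setup (finishes minute 69). The controlling bound is minute 145, so garnish prep finishes at 145 + 35 = minute 180.

180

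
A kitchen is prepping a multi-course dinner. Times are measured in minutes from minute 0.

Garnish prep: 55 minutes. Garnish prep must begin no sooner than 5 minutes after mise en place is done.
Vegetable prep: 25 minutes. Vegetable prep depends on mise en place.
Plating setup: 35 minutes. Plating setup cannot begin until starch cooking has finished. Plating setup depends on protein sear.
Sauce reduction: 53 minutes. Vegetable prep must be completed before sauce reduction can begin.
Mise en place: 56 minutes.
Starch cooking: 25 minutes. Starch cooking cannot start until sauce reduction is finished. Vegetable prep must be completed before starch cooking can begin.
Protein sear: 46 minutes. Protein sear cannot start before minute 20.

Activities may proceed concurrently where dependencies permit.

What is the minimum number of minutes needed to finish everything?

194

After its own release at minute 20, protein sear can start at minute 20 and finishes at minute 66.
Mise en place can start immediately at minute 0; it finishes at minute 56.
After mise en place (finishes minute 56, plus 5-minute gap → minute 61), garnish prep can start at minute 61 and finishes at minute 116.
Vegetable prep waits on mise en place (finishes minute 56), so it starts at minute 56 and finishes at 56 + 25 = minute 81.
After vegetable prep (finishes minute 81), sauce reduction can start at minute 81 and finishes at minute 134.
Starch cooking has to wait for sauce reduction (finishes minute 134); vegetable prep (finishes minute 81). The latest of these is minute 134, so starch cooking runs minute 134 to 134 + 25 = minute 159.
Plating setup cannot start until starch cooking (finishes minute 159); protein sear (finishes minute 66). The controlling bound is minute 159, so plating setup finishes at 159 + 35 = minute 194.
All tasks are finished once the last one completes. Finish times: Mise en place at 56, Protein sear at 66, Vegetable prep at 81, Sauce reduction at 134, Starch cooking at 159, Plating setup at 194, Garnish prep at 116. The latest is minute 194.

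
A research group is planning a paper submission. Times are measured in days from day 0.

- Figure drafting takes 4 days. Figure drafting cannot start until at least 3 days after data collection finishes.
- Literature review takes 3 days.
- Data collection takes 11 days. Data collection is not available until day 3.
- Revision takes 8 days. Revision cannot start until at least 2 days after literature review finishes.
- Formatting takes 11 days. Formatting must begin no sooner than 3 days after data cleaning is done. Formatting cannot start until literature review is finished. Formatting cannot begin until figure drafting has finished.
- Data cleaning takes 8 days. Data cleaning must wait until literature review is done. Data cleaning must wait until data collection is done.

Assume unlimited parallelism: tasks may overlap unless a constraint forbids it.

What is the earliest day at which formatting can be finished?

After its own release at day 3, data collection can start at day 3 and finishes at day 14.
After data collection (finishes day 14, plus 3-day gap → day 17), figure drafting can start at day 17 and finishes at day 21.
Literature review has no prerequisites, so it starts at day 0 and finishes at day 3.
Data cleaning needs all of literature review (finishes day 3); data collection (finishes day 14). That puts its earliest start at day 14; it finishes at 14 + 8 = day 22.
Formatting needs all of data cleaning (finishes day 22, plus 3-day gap → day 25); literature review (finishes day 3); figure drafting (finishes day 21). That puts its earliest start at day 25; it finishes at 25 + 11 = day 36.

36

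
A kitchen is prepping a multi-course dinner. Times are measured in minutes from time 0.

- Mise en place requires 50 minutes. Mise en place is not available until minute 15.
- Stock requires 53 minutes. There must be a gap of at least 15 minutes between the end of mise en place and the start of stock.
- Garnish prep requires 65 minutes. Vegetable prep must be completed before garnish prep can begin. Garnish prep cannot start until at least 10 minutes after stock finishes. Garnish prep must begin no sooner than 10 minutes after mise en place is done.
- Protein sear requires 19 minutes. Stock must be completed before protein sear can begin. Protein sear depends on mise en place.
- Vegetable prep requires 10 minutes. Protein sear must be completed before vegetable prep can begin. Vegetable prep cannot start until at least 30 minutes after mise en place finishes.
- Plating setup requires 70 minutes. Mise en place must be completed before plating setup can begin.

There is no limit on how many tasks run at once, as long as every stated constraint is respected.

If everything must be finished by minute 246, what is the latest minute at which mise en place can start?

Garnish prep has no dependents, so it just needs to finish by minute 246. Starting by 246 − 65 = minute 181 achieves that.
Vegetable prep has to be done before garnish prep (must start by minute 181). That means finishing by minute 181, i.e. starting by 181 − 10 = minute 171.
Protein sear must finish before vegetable prep (must start by minute 171). With a 19-minute duration, protein sear must start by 171 − 19 = minute 152.
Stock has several dependents: protein sear (must start by minute 152); garnish prep (must start by minute 181, minus 10-minute gap → minute 171). The earliest of those limits is minute 152, so stock must start by 152 − 53 = minute 99.
Plating setup must finish by minute 246; it takes 70 minutes, so it must start by 246 − 70 = minute 176.
For mise en place: stock (must start by minute 99, minus 15-minute gap → minute 84); protein sear (must start by minute 152); vegetable prep (must start by minute 171, minus 30-minute gap → minute 141); plating setup (must start by minute 176); garnish prep (must start by minute 181, minus 10-minute gap → minute 171). The most restrictive is minute 84; with a 50-minute duration, mise en place must start by minute 34.

34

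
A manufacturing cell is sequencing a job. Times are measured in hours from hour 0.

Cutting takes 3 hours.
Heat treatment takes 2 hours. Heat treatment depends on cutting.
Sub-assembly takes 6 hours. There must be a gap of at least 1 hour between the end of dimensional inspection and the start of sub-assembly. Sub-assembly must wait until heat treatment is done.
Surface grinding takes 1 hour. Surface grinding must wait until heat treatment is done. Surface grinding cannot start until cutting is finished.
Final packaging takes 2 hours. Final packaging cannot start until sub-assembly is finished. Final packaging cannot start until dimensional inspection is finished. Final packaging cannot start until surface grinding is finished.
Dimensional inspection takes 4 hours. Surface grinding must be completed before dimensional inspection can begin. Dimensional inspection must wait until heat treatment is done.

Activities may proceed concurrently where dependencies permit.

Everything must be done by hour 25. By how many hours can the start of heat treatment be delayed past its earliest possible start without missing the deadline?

6

Cutting has no prerequisites, so it starts at hour 0 and finishes at hour 3.
Heat treatment waits on cutting (finishes hour 3), so it starts at hour 3 and finishes at 3 + 2 = hour 5.

Working backward from the deadline:
Nothing follows final packaging; the deadline of hour 25 is its only limit. It must start by 25 − 2 = hour 23.
Since final packaging (must start by hour 23) depends on it, sub-assembly must finish by hour 23. Backing off its 6-hour duration gives a latest start of hour 17.
Dimensional inspection feeds sub-assembly (must start by hour 17, minus 1-hour gap → hour 16); final packaging (must start by hour 23). Taking the minimum, dimensional inspection must finish by hour 16 and start by 16 − 4 = hour 12.
Surface grinding must finish in time for dimensional inspection (must start by hour 12); final packaging (must start by hour 23). The tightest is hour 12, so surface grinding must start by 12 − 1 = hour 11.
For heat treatment: surface grinding (must start by hour 11); dimensional inspection (must start by hour 12); sub-assembly (must start by hour 17). The most restrictive is hour 11; with a 2-hour duration, heat treatment must start by hour 9.
So heat treatment can start as early as hour 3 and as late as hour 9, giving 9 − 3 = 6 hours of slack.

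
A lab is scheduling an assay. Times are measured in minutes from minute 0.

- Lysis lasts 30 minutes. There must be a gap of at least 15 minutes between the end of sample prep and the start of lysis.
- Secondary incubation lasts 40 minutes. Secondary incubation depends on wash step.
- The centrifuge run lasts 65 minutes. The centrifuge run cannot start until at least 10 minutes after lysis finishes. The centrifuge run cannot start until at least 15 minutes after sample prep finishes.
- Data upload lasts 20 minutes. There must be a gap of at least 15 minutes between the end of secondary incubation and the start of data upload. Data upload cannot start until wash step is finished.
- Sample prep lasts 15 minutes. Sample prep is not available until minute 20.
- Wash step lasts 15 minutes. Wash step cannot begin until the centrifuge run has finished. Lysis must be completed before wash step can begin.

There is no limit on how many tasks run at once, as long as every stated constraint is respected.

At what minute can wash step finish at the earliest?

After its own release at minute 20, sample prep can start at minute 20 and finishes at minute 35.
After sample prep (finishes minute 35, plus 15-minute gap → minute 50), lysis can start at minute 50 and finishes at minute 80.
The centrifuge run needs all of lysis (finishes minute 80, plus 10-minute gap → minute 90); sample prep (finishes minute 35, plus 15-minute gap → minute 50). That puts its earliest start at minute 90; it finishes at 90 + 65 = minute 155.
Wash step cannot start until the centrifuge run (finishes minute 155); lysis (finishes minute 80). The controlling bound is minute 155, so wash step finishes at 155 + 15 = minute 170.

170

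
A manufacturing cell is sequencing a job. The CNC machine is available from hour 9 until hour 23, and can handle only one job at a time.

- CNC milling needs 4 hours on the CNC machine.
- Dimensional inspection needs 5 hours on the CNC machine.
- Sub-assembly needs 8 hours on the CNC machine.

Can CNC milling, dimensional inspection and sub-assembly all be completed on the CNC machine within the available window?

The CNC machine window is 23 − 9 = 14 hours.
Running back to back, the jobs need 4 + 5 + 8 = 17 hours on the CNC machine.
Since 17 > 14, they cannot all fit.

No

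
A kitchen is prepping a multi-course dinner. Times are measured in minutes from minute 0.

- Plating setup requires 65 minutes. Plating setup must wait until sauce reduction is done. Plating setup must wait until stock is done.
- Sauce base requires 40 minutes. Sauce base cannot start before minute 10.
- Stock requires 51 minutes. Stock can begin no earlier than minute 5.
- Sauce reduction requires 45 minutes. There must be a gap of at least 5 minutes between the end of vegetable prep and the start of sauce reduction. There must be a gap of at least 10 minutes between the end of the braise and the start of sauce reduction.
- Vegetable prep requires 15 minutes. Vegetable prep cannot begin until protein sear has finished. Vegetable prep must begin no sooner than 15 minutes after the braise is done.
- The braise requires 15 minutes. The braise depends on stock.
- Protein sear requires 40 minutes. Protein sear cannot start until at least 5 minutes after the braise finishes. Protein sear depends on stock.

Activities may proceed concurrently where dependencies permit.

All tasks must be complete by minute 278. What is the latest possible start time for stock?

Plating setup has no dependents, so it just needs to finish by minute 278. Starting by 278 − 65 = minute 213 achieves that.
Sauce reduction feeds into plating setup (must start by minute 213); so sauce reduction must finish by minute 213 and therefore start by minute 168.
Vegetable prep feeds into sauce reduction (must start by minute 168, minus 5-minute gap → minute 163); so vegetable prep must finish by minute 163 and therefore start by minute 148.
Protein sear has to be done before vegetable prep (must start by minute 148). That means finishing by minute 148, i.e. starting by 148 − 40 = minute 108.
The braise must finish in time for protein sear (must start by minute 108, minus 5-minute gap → minute 103); vegetable prep (must start by minute 148, minus 15-minute gap → minute 133); sauce reduction (must start by minute 168, minus 10-minute gap → minute 158). The tightest is minute 103, so the braise must start by 103 − 15 = minute 88.
Stock must finish in time for the braise (must start by minute 88); protein sear (must start by minute 108); plating setup (must start by minute 213). The tightest is minute 88, so stock must start by 88 − 51 = minute 37.

37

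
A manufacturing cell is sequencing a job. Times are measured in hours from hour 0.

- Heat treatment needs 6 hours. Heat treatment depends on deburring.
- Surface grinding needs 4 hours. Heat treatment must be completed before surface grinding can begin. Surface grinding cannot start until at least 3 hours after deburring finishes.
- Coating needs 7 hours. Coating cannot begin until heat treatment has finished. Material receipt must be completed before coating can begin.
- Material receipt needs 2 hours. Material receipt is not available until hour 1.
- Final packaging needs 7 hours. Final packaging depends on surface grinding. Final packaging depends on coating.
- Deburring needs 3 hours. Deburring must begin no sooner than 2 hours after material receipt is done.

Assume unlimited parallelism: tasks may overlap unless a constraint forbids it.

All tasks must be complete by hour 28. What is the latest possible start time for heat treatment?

8

Nothing follows final packaging; the deadline of hour 28 is its only limit. It must start by 28 − 7 = hour 21.
Surface grinding must finish before final packaging (must start by hour 21). With a 4-hour duration, surface grinding must start by 21 − 4 = hour 17.
Coating must finish before final packaging (must start by hour 21). With a 7-hour duration, coating must start by 21 − 7 = hour 14.
Heat treatment feeds surface grinding (must start by hour 17); coating (must start by hour 14). Taking the minimum, heat treatment must finish by hour 14 and start by 14 − 6 = hour 8.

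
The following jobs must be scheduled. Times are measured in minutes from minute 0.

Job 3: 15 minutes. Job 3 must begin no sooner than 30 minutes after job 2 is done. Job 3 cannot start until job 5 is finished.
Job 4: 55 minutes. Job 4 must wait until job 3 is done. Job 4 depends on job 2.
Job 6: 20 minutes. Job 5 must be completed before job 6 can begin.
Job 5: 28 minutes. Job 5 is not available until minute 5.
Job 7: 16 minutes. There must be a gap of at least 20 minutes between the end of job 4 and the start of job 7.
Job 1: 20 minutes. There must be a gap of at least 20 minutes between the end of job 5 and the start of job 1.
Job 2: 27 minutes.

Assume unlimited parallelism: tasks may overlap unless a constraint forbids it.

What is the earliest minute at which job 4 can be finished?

After its own release at minute 5, job 5 can start at minute 5 and finishes at minute 33.
Job 2 can start immediately at minute 0; it finishes at minute 27.
Job 3 has to wait for job 2 (finishes minute 27, plus 30-minute gap → minute 57); job 5 (finishes minute 33). The latest of these is minute 57, so job 3 runs minute 57 to 57 + 15 = minute 72.
Job 4 has to wait for job 3 (finishes minute 72); job 2 (finishes minute 27). The latest of these is minute 72, so job 4 runs minute 72 to 72 + 55 = minute 127.

127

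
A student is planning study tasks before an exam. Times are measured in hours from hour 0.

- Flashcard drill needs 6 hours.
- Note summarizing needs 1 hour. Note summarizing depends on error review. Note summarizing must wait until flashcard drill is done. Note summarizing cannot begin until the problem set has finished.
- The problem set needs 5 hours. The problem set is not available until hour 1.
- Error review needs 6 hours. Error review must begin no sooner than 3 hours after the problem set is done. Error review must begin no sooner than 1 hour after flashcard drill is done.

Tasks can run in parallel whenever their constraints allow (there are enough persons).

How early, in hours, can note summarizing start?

15

Flashcard drill has no prerequisites, so it starts at hour 0 and finishes at hour 6.
After its own release at hour 1, the problem set can start at hour 1 and finishes at hour 6.
For error review: the problem set (finishes hour 6, plus 3-hour gap → hour 9); flashcard drill (finishes hour 6, plus 1-hour gap → hour 7). Taking the maximum gives a start of hour 9, and it finishes at 9 + 6 = hour 15.
Note summarizing waits on error review (finishes hour 15); flashcard drill (finishes hour 6); the problem set (finishes hour 6). The latest of these is hour 15, which is the earliest note summarizing can start.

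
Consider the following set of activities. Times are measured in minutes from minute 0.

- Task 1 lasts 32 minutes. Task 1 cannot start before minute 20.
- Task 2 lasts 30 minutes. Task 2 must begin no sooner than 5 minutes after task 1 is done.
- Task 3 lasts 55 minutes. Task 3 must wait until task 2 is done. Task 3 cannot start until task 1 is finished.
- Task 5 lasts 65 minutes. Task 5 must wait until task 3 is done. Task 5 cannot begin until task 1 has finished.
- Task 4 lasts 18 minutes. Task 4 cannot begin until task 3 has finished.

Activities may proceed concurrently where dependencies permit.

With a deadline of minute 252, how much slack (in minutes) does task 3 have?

Task 1 waits on its own release at minute 20, so it starts at minute 20 and finishes at 20 + 32 = minute 52.
Task 2 cannot begin until task 1 (finishes minute 52, plus 5-minute gap → minute 57). It runs from minute 57 to 57 + 30 = minute 87.
Task 3 cannot start until task 2 (finishes minute 87); task 1 (finishes minute 52). The controlling bound is minute 87, so task 3 finishes at 87 + 55 = minute 142.

Working backward from the deadline:
Nothing follows task 4; the deadline of minute 252 is its only limit. It must start by 252 − 18 = minute 234.
Nothing follows task 5; the deadline of minute 252 is its only limit. It must start by 252 − 65 = minute 187.
Task 3 has several dependents: task 4 (must start by minute 234); task 5 (must start by minute 187). The earliest of those limits is minute 187, so task 3 must start by 187 − 55 = minute 132.
So task 3 can start as early as minute 87 and as late as minute 132, giving 132 − 87 = 45 minutes of slack.

45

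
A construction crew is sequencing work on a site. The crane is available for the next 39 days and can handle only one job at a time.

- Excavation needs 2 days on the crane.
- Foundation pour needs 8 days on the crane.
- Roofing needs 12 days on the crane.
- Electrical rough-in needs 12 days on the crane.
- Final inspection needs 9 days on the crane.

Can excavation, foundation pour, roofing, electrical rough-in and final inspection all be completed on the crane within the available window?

Running back to back, the jobs need 2 + 8 + 12 + 12 + 9 = 43 days on the crane.
Since 43 > 39, they cannot all fit.

No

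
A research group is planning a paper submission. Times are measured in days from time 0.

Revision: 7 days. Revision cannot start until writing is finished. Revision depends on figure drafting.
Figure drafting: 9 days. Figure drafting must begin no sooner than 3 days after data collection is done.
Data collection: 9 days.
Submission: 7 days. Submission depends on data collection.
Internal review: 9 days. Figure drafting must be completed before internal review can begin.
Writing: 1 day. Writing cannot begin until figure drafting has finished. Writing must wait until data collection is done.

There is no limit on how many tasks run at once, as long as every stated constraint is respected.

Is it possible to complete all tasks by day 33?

Nothing blocks data collection, so it runs from day 0 to day 9.
Submission cannot begin until data collection (finishes day 9). It runs from day 9 to 9 + 7 = day 16.
Figure drafting cannot begin until data collection (finishes day 9, plus 3-day gap → day 12). It runs from day 12 to 12 + 9 = day 21.
Internal review waits on figure drafting (finishes day 21), so it starts at day 21 and finishes at 21 + 9 = day 30.
Writing has to wait for figure drafting (finishes day 21); data collection (finishes day 9). The latest of these is day 21, so writing runs day 21 to 21 + 1 = day 22.
Revision cannot start until writing (finishes day 22); figure drafting (finishes day 21). The controlling bound is day 22, so revision finishes at 22 + 7 = day 29.
Every task is finished by day 30, which is no later than the deadline of 33, so the schedule is feasible.

Yes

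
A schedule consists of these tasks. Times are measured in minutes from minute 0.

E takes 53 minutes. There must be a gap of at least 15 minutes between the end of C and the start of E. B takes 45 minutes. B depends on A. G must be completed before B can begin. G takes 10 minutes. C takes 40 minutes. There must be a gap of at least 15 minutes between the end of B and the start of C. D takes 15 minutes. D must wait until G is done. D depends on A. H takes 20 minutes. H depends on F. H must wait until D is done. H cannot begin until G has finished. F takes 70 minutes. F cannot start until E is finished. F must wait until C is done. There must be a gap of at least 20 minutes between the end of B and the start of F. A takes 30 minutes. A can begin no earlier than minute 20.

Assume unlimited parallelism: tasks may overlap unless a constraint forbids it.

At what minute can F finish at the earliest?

288

Nothing blocks G, so it runs from minute 0 to minute 10.
After its own release at minute 20, A can start at minute 20 and finishes at minute 50.
For B: A (finishes minute 50); G (finishes minute 10). Taking the maximum gives a start of minute 50, and it finishes at 50 + 45 = minute 95.
After B (finishes minute 95, plus 15-minute gap → minute 110), C can start at minute 110 and finishes at minute 150.
E cannot begin until C (finishes minute 150, plus 15-minute gap → minute 165). It runs from minute 165 to 165 + 53 = minute 218.
For F: E (finishes minute 218); C (finishes minute 150); B (finishes minute 95, plus 20-minute gap → minute 115). Taking the maximum gives a start of minute 218, and it finishes at 218 + 70 = minute 288.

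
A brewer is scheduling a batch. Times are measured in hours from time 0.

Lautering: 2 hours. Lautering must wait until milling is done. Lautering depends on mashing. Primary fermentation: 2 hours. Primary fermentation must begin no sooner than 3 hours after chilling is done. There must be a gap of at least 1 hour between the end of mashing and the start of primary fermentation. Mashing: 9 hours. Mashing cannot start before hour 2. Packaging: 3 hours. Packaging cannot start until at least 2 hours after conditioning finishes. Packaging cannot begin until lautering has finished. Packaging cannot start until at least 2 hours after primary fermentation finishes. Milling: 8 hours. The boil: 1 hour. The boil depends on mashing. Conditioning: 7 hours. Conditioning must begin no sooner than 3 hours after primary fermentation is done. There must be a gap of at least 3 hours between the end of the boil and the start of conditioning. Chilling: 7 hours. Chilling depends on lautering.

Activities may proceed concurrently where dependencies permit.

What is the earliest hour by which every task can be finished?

After its own release at hour 2, mashing can start at hour 2 and finishes at hour 11.
The boil cannot begin until mashing (finishes hour 11). It runs from hour 11 to 11 + 1 = hour 12.
Milling can start immediately at hour 0; it finishes at hour 8.
Lautering needs all of milling (finishes hour 8); mashing (finishes hour 11). That puts its earliest start at hour 11; it finishes at 11 + 2 = hour 13.
Chilling waits on lautering (finishes hour 13), so it starts at hour 13 and finishes at 13 + 7 = hour 20.
Primary fermentation needs all of chilling (finishes hour 20, plus 3-hour gap → hour 23); mashing (finishes hour 11, plus 1-hour gap → hour 12). That puts its earliest start at hour 23; it finishes at 23 + 2 = hour 25.
Conditioning has to wait for primary fermentation (finishes hour 25, plus 3-hour gap → hour 28); the boil (finishes hour 12, plus 3-hour gap → hour 15). The latest of these is hour 28, so conditioning runs hour 28 to 28 + 7 = hour 35.
Packaging needs all of conditioning (finishes hour 35, plus 2-hour gap → hour 37); lautering (finishes hour 13); primary fermentation (finishes hour 25, plus 2-hour gap → hour 27). That puts its earliest start at hour 37; it finishes at 37 + 3 = hour 40.
All tasks are finished once the last one completes. Finish times: Milling at 8, Mashing at 11, Lautering at 13, The boil at 12, Chilling at 20, Primary fermentation at 25, Conditioning at 35, Packaging at 40. The latest is hour 40.

40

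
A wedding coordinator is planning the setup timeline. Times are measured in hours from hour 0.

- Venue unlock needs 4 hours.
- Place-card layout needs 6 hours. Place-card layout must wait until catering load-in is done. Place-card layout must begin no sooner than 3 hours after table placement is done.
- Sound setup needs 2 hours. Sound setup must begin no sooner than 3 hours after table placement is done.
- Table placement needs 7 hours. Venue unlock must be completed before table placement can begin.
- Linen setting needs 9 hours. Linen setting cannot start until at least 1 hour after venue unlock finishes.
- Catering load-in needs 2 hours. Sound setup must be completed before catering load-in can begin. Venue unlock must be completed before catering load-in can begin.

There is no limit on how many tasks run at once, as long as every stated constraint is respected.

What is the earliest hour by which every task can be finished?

24

Venue unlock can start immediately at hour 0; it finishes at hour 4.
After venue unlock (finishes hour 4, plus 1-hour gap → hour 5), linen setting can start at hour 5 and finishes at hour 14.
Table placement waits on venue unlock (finishes hour 4), so it starts at hour 4 and finishes at 4 + 7 = hour 11.
After table placement (finishes hour 11, plus 3-hour gap → hour 14), sound setup can start at hour 14 and finishes at hour 16.
For catering load-in: sound setup (finishes hour 16); venue unlock (finishes hour 4). Taking the maximum gives a start of hour 16, and it finishes at 16 + 2 = hour 18.
For place-card layout: catering load-in (finishes hour 18); table placement (finishes hour 11, plus 3-hour gap → hour 14). Taking the maximum gives a start of hour 18, and it finishes at 18 + 6 = hour 24.
All tasks are finished once the last one completes. Finish times: Venue unlock at 4, Table placement at 11, Linen setting at 14, Sound setup at 16, Catering load-in at 18, Place-card layout at 24. The latest is hour 24.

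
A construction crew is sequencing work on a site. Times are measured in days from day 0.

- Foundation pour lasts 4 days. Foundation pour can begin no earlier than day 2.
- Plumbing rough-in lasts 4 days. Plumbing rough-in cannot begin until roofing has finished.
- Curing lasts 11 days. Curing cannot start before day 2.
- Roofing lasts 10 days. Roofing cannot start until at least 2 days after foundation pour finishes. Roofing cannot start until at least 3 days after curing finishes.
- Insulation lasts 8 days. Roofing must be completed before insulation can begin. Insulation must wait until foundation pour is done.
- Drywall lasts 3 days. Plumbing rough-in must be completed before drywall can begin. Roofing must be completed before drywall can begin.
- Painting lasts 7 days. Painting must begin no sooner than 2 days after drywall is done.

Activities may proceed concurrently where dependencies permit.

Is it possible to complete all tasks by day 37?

No

After its own release at day 2, curing can start at day 2 and finishes at day 13.
Foundation pour waits on its own release at day 2, so it starts at day 2 and finishes at 2 + 4 = day 6.
Roofing has to wait for foundation pour (finishes day 6, plus 2-day gap → day 8); curing (finishes day 13, plus 3-day gap → day 16). The latest of these is day 16, so roofing runs day 16 to 16 + 10 = day 26.
Insulation needs all of roofing (finishes day 26); foundation pour (finishes day 6). That puts its earliest start at day 26; it finishes at 26 + 8 = day 34.
After roofing (finishes day 26), plumbing rough-in can start at day 26 and finishes at day 30.
Drywall has to wait for plumbing rough-in (finishes day 30); roofing (finishes day 26). The latest of these is day 30, so drywall runs day 30 to 30 + 3 = day 33.
Painting waits on drywall (finishes day 33, plus 2-day gap → day 35), so it starts at day 35 and finishes at 35 + 7 = day 42.
The earliest everything can be done is day 42, which is after the deadline of 37, so it is not possible.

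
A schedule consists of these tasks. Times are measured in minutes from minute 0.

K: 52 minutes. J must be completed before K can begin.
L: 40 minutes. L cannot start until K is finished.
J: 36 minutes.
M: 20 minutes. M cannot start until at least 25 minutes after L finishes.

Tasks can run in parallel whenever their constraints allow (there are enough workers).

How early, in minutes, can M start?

153

J has no prerequisites, so it starts at minute 0 and finishes at minute 36.
K waits on J (finishes minute 36), so it starts at minute 36 and finishes at 36 + 52 = minute 88.
L waits on K (finishes minute 88), so it starts at minute 88 and finishes at 88 + 40 = minute 128.
M waits on L (finishes minute 128, plus 25-minute gap → minute 153), so the earliest it can start is minute 153.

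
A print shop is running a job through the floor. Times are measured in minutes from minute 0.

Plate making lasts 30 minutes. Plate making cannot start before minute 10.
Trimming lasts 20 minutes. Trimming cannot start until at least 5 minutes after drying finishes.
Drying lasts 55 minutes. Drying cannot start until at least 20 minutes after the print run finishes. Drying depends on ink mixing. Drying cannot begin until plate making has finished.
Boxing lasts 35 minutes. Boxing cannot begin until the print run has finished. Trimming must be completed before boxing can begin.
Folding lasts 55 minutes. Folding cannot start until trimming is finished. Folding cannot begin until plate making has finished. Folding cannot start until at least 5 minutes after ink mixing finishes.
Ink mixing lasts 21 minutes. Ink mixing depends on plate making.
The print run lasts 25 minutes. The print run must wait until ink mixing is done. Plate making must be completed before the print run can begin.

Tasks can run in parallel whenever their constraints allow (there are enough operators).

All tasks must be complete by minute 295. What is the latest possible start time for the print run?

115

Folding must finish by minute 295; it takes 55 minutes, so it must start by 295 − 55 = minute 240.
Nothing follows boxing; the deadline of minute 295 is its only limit. It must start by 295 − 35 = minute 260.
For trimming: folding (must start by minute 240); boxing (must start by minute 260). The most restrictive is minute 240; with a 20-minute duration, trimming must start by minute 220.
Drying has to be done before trimming (must start by minute 220, minus 5-minute gap → minute 215). That means finishing by minute 215, i.e. starting by 215 − 55 = minute 160.
The print run must finish in time for drying (must start by minute 160, minus 20-minute gap → minute 140); boxing (must start by minute 260). The tightest is minute 140, so the print run must start by 140 − 25 = minute 115.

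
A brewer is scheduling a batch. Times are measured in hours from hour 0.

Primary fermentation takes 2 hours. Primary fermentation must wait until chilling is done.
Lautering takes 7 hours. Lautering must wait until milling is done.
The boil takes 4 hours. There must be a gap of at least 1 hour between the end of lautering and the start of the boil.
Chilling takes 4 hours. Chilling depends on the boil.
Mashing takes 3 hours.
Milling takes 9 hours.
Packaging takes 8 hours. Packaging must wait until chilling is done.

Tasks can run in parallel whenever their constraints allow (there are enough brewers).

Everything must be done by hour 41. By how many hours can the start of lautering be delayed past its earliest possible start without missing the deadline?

Milling can start immediately at hour 0; it finishes at hour 9.
Lautering waits on milling (finishes hour 9), so it starts at hour 9 and finishes at 9 + 7 = hour 16.

Working backward from the deadline:
Nothing follows primary fermentation; the deadline of hour 41 is its only limit. It must start by 41 − 2 = hour 39.
Packaging must finish by hour 41; it takes 8 hours, so it must start by 41 − 8 = hour 33.
Chilling feeds primary fermentation (must start by hour 39); packaging (must start by hour 33). Taking the minimum, chilling must finish by hour 33 and start by 33 − 4 = hour 29.
The boil has to be done before chilling (must start by hour 29). That means finishing by hour 29, i.e. starting by 29 − 4 = hour 25.
Lautering feeds into the boil (must start by hour 25, minus 1-hour gap → hour 24); so lautering must finish by hour 24 and therefore start by hour 17.
So lautering can start as early as hour 9 and as late as hour 17, giving 17 − 9 = 8 hours of slack.

8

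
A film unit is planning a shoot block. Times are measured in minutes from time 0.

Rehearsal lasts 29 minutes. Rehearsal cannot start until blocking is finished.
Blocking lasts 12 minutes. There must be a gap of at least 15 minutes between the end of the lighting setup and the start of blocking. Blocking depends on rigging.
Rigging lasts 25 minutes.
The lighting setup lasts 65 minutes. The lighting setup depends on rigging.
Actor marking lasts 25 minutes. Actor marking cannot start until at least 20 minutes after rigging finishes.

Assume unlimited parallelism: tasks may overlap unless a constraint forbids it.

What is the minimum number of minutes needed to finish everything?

Rigging has no prerequisites, so it starts at minute 0 and finishes at minute 25.
Actor marking waits on rigging (finishes minute 25, plus 20-minute gap → minute 45), so it starts at minute 45 and finishes at 45 + 25 = minute 70.
The lighting setup cannot begin until rigging (finishes minute 25). It runs from minute 25 to 25 + 65 = minute 90.
For blocking: the lighting setup (finishes minute 90, plus 15-minute gap → minute 105); rigging (finishes minute 25). Taking the maximum gives a start of minute 105, and it finishes at 105 + 12 = minute 117.
After blocking (finishes minute 117), rehearsal can start at minute 117 and finishes at minute 146.
All tasks are finished once the last one completes. Finish times: Rigging at 25, The lighting setup at 90, Blocking at 117, Actor marking at 70, Rehearsal at 146. The latest is minute 146.

146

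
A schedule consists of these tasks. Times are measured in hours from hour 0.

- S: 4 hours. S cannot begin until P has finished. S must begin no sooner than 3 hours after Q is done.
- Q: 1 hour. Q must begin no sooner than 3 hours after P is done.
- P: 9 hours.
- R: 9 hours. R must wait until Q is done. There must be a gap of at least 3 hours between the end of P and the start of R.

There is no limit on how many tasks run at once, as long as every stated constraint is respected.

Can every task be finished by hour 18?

No

P has no prerequisites, so it starts at hour 0 and finishes at hour 9.
After P (finishes hour 9, plus 3-hour gap → hour 12), Q can start at hour 12 and finishes at hour 13.
S has to wait for P (finishes hour 9); Q (finishes hour 13, plus 3-hour gap → hour 16). The latest of these is hour 16, so S runs hour 16 to 16 + 4 = hour 20.
R needs all of Q (finishes hour 13); P (finishes hour 9, plus 3-hour gap → hour 12). That puts its earliest start at hour 13; it finishes at 13 + 9 = hour 22.
The earliest everything can be done is hour 22, which is after the deadline of 18, so it is not possible.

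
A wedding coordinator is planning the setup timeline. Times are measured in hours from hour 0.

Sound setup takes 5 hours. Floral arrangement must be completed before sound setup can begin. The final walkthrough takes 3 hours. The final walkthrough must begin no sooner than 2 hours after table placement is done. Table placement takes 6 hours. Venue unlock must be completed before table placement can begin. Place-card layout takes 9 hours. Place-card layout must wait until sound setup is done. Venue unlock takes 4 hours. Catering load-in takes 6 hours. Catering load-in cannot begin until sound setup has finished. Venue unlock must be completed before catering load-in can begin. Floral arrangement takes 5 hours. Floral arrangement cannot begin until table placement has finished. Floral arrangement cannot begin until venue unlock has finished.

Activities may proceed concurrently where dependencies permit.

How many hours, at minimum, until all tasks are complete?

Nothing blocks venue unlock, so it runs from hour 0 to hour 4.
After venue unlock (finishes hour 4), table placement can start at hour 4 and finishes at hour 10.
After table placement (finishes hour 10, plus 2-hour gap → hour 12), the final walkthrough can start at hour 12 and finishes at hour 15.
Floral arrangement has to wait for table placement (finishes hour 10); venue unlock (finishes hour 4). The latest of these is hour 10, so floral arrangement runs hour 10 to 10 + 5 = hour 15.
Sound setup cannot begin until floral arrangement (finishes hour 15). It runs from hour 15 to 15 + 5 = hour 20.
Place-card layout cannot begin until sound setup (finishes hour 20). It runs from hour 20 to 20 + 9 = hour 29.
Catering load-in needs all of sound setup (finishes hour 20); venue unlock (finishes hour 4). That puts its earliest start at hour 20; it finishes at 20 + 6 = hour 26.
All tasks are finished once the last one completes. Finish times: Venue unlock at 4, Table placement at 10, Floral arrangement at 15, Sound setup at 20, Catering load-in at 26, Place-card layout at 29, The final walkthrough at 15. The latest is hour 29.

29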